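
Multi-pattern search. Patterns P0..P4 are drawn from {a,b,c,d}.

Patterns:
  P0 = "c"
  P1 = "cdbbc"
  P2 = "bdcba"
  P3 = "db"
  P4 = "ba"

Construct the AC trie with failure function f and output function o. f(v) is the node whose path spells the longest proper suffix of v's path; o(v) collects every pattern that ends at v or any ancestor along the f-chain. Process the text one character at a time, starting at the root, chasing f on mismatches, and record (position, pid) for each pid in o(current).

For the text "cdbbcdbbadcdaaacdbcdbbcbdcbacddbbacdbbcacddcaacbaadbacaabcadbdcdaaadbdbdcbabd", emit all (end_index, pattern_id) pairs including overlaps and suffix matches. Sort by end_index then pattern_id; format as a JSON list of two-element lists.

Construct AC machine:
Trie (insert patterns):
  0='ε' goto b→6 c→1 d→11
  1='c' goto d→2  ←P0
  2='cd' goto b→3
  3='cdb' goto b→4
  4='cdbb' goto c→5
  5='cdbbc' goto ·  ←P1
  6='b' goto a→13 d→7
  7='bd' goto c→8
  8='bdc' goto b→9
  9='bdcb' goto a→10
  10='bdcba' goto ·  ←P2
  11='d' goto b→12
  12='db' goto ·  ←P3
  13='ba' goto ·  ←P4

BFS fail/out derivation:
  fail(1) 'c': from fail(0)=0 chase 'c': 0 ⇒ 0;  out={0}∪out(0)={0}
  fail(6) 'b': from fail(0)=0 chase 'b': 0 ⇒ 0;  out=∅∪out(0)=∅
  fail(11) 'd': from fail(0)=0 chase 'd': 0 ⇒ 0;  out=∅∪out(0)=∅
  fail(2) 'cd': from fail(1)=0 chase 'd': 0 ⇒ 11;  out=∅∪out(11)=∅
  fail(7) 'bd': from fail(6)=0 chase 'd': 0 ⇒ 11;  out=∅∪out(11)=∅
  fail(12) 'db': from fail(11)=0 chase 'b': 0 ⇒ 6;  out={3}∪out(6)={3}
  fail(13) 'ba': from fail(6)=0 chase 'a': 0 ⇒ 0;  out={4}∪out(0)={4}
  fail(3) 'cdb': from fail(2)=11 chase 'b': 11 ⇒ 12;  out=∅∪out(12)={3}
  fail(8) 'bdc': from fail(7)=11 chase 'c': 11→0 ⇒ 1;  out=∅∪out(1)={0}
  fail(4) 'cdbb': from fail(3)=12 chase 'b': 12→6→0 ⇒ 6;  out=∅∪out(6)=∅
  fail(9) 'bdcb': from fail(8)=1 chase 'b': 1→0 ⇒ 6;  out=∅∪out(6)=∅
  fail(5) 'cdbbc': from fail(4)=6 chase 'c': 6→0 ⇒ 1;  out={1}∪out(1)={0,1}
  fail(10) 'bdcba': from fail(9)=6 chase 'a': 6 ⇒ 13;  out={2}∪out(13)={2,4}

Scan:
[0] read 'c'  n0⇒n1  ** P0@[0:0]
[1] read 'd'  n1⇒n2
[2] read 'b'  n2⇒n3  ** P3@[1:2]
[3] read 'b'  n3⇒n4
[4] read 'c'  n4⇒n5  ** P0@[4:4],P1@[0:4]
[5] read 'd'  n5⇒n2 (fail-walked)
[6] read 'b'  n2⇒n3  ** P3@[5:6]
[7] read 'b'  n3⇒n4
[8] read 'a'  n4⇒n13 (fail-walked)  ** P4@[7:8]
[9] read 'd'  n13⇒n11 (fail-walked)
[10] read 'c'  n11⇒n1 (fail-walked)  ** P0@[10:10]
[11] read 'd'  n1⇒n2
[12] read 'a'  n2⇒n0 (fail-walked)
[13] read 'a'  n0⇒n0
[14] read 'a'  n0⇒n0
[15] read 'c'  n0⇒n1  ** P0@[15:15]
[16] read 'd'  n1⇒n2
[17] read 'b'  n2⇒n3  ** P3@[16:17]
[18] read 'c'  n3⇒n1 (fail-walked)  ** P0@[18:18]
[19] read 'd'  n1⇒n2
[20] read 'b'  n2⇒n3  ** P3@[19:20]
[21] read 'b'  n3⇒n4
[22] read 'c'  n4⇒n5  ** P0@[22:22],P1@[18:22]
[23] read 'b'  n5⇒n6 (fail-walked)
[24] read 'd'  n6⇒n7
[25] read 'c'  n7⇒n8  ** P0@[25:25]
[26] read 'b'  n8⇒n9
[27] read 'a'  n9⇒n10  ** P2@[23:27],P4@[26:27]
[28] read 'c'  n10⇒n1 (fail-walked)  ** P0@[28:28]
[29] read 'd'  n1⇒n2
[30] read 'd'  n2⇒n11 (fail-walked)
[31] read 'b'  n11⇒n12  ** P3@[30:31]
[32] read 'b'  n12⇒n6 (fail-walked)
[33] read 'a'  n6⇒n13  ** P4@[32:33]
[34] read 'c'  n13⇒n1 (fail-walked)  ** P0@[34:34]
[35] read 'd'  n1⇒n2
[36] read 'b'  n2⇒n3  ** P3@[35:36]
[37] read 'b'  n3⇒n4
[38] read 'c'  n4⇒n5  ** P0@[38:38],P1@[34:38]
[39] read 'a'  n5⇒n0 (fail-walked)
[40] read 'c'  n0⇒n1  ** P0@[40:40]
[41] read 'd'  n1⇒n2
[42] read 'd'  n2⇒n11 (fail-walked)
[43] read 'c'  n11⇒n1 (fail-walked)  ** P0@[43:43]
[44] read 'a'  n1⇒n0 (fail-walked)
[45] read 'a'  n0⇒n0
[46] read 'c'  n0⇒n1  ** P0@[46:46]
[47] read 'b'  n1⇒n6 (fail-walked)
[48] read 'a'  n6⇒n13  ** P4@[47:48]
[49] read 'a'  n13⇒n0 (fail-walked)
[50] read 'd'  n0⇒n11
[51] read 'b'  n11⇒n12  ** P3@[50:51]
[52] read 'a'  n12⇒n13 (fail-walked)  ** P4@[51:52]
[53] read 'c'  n13⇒n1 (fail-walked)  ** P0@[53:53]
[54] read 'a'  n1⇒n0 (fail-walked)
[55] read 'a'  n0⇒n0
[56] read 'b'  n0⇒n6
[57] read 'c'  n6⇒n1 (fail-walked)  ** P0@[57:57]
[58] read 'a'  n1⇒n0 (fail-walked)
[59] read 'd'  n0⇒n11
[60] read 'b'  n11⇒n12  ** P3@[59:60]
[61] read 'd'  n12⇒n7 (fail-walked)
[62] read 'c'  n7⇒n8  ** P0@[62:62]
[63] read 'd'  n8⇒n2 (fail-walked)
[64] read 'a'  n2⇒n0 (fail-walked)
[65] read 'a'  n0⇒n0
[66] read 'a'  n0⇒n0
[67] read 'd'  n0⇒n11
[68] read 'b'  n11⇒n12  ** P3@[67:68]
[69] read 'd'  n12⇒n7 (fail-walked)
[70] read 'b'  n7⇒n12 (fail-walked)  ** P3@[69:70]
[71] read 'd'  n12⇒n7 (fail-walked)
[72] read 'c'  n7⇒n8  ** P0@[72:72]
[73] read 'b'  n8⇒n9
[74] read 'a'  n9⇒n10  ** P2@[70:74],P4@[73:74]
[75] read 'b'  n10⇒n6 (fail-walked)
[76] read 'd'  n6⇒n7

Matches: [[0,0],[2,3],[4,0],[4,1],[6,3],[8,4],[10,0],[15,0],[17,3],[18,0],[20,3],[22,0],[22,1],[25,0],[27,2],[27,4],[28,0],[31,3],[33,4],[34,0],[36,3],[38,0],[38,1],[40,0],[43,0],[46,0],[48,4],[51,3],[52,4],[53,0],[57,0],[60,3],[62,0],[68,3],[70,3],[72,0],[74,2],[74,4]]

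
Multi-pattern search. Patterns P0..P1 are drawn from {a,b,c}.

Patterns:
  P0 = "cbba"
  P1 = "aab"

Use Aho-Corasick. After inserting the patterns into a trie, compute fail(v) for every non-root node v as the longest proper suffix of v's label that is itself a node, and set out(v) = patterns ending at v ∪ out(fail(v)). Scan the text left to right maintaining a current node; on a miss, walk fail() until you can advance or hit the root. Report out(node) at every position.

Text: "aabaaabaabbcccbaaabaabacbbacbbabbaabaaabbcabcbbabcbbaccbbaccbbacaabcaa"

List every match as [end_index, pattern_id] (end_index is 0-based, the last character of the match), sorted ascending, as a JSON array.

Build automaton:
Trie nodes:
  0='ε' goto a→5 c→1
  1='c' goto b→2
  2='cb' goto b→3
  3='cbb' goto a→4
  4='cbba' goto ·  ←P0
  5='a' goto a→6
  6='aa' goto b→7
  7='aab' goto ·  ←P1

BFS fail/out derivation:
  n1('c'): parent n0 fail=0; on 'c' 0 → fail=0;  out ∅∪∅=∅
  n5('a'): parent n0 fail=0; on 'a' 0 → fail=0;  out ∅∪∅=∅
  n2('cb'): parent n1 fail=0; on 'b' 0 → fail=0;  out ∅∪∅=∅
  n6('aa'): parent n5 fail=0; on 'a' 0 → fail=5;  out ∅∪∅=∅
  n3('cbb'): parent n2 fail=0; on 'b' 0 → fail=0;  out ∅∪∅=∅
  n7('aab'): parent n6 fail=5; on 'b' 5→0 → fail=0;  out {1}∪∅={1}
  n4('cbba'): parent n3 fail=0; on 'a' 0 → fail=5;  out {0}∪∅={0}

Run:
i=0 'a': node 0→5
i=1 'a': node 5→6
i=2 'b': node 6→7  emit P1@[0:2]
i=3 'a': node 7→5 (fail-walked)
i=4 'a': node 5→6
i=5 'a': node 6→6 (fail-walked)
i=6 'b': node 6→7  emit P1@[4:6]
i=7 'a': node 7→5 (fail-walked)
i=8 'a': node 5→6
i=9 'b': node 6→7  emit P1@[7:9]
i=10 'b': node 7→0 (fail-walked)
i=11 'c': node 0→1
i=12 'c': node 1→1 (fail-walked)
i=13 'c': node 1→1 (fail-walked)
i=14 'b': node 1→2
i=15 'a': node 2→5 (fail-walked)
i=16 'a': node 5→6
i=17 'a': node 6→6 (fail-walked)
i=18 'b': node 6→7  emit P1@[16:18]
i=19 'a': node 7→5 (fail-walked)
i=20 'a': node 5→6
i=21 'b': node 6→7  emit P1@[19:21]
i=22 'a': node 7→5 (fail-walked)
i=23 'c': node 5→1 (fail-walked)
i=24 'b': node 1→2
i=25 'b': node 2→3
i=26 'a': node 3→4  emit P0@[23:26]
i=27 'c': node 4→1 (fail-walked)
i=28 'b': node 1→2
i=29 'b': node 2→3
i=30 'a': node 3→4  emit P0@[27:30]
i=31 'b': node 4→0 (fail-walked)
i=32 'b': node 0→0
i=33 'a': node 0→5
i=34 'a': node 5→6
i=35 'b': node 6→7  emit P1@[33:35]
i=36 'a': node 7→5 (fail-walked)
i=37 'a': node 5→6
i=38 'a': node 6→6 (fail-walked)
i=39 'b': node 6→7  emit P1@[37:39]
i=40 'b': node 7→0 (fail-walked)
i=41 'c': node 0→1
i=42 'a': node 1→5 (fail-walked)
i=43 'b': node 5→0 (fail-walked)
i=44 'c': node 0→1
i=45 'b': node 1→2
i=46 'b': node 2→3
i=47 'a': node 3→4  emit P0@[44:47]
i=48 'b': node 4→0 (fail-walked)
i=49 'c': node 0→1
i=50 'b': node 1→2
i=51 'b': node 2→3
i=52 'a': node 3→4  emit P0@[49:52]
i=53 'c': node 4→1 (fail-walked)
i=54 'c': node 1→1 (fail-walked)
i=55 'b': node 1→2
i=56 'b': node 2→3
i=57 'a': node 3→4  emit P0@[54:57]
i=58 'c': node 4→1 (fail-walked)
i=59 'c': node 1→1 (fail-walked)
i=60 'b': node 1→2
i=61 'b': node 2→3
i=62 'a': node 3→4  emit P0@[59:62]
i=63 'c': node 4→1 (fail-walked)
i=64 'a': node 1→5 (fail-walked)
i=65 'a': node 5→6
i=66 'b': node 6→7  emit P1@[64:66]
i=67 'c': node 7→1 (fail-walked)
i=68 'a': node 1→5 (fail-walked)
i=69 'a': node 5→6

Result: [[2,1],[6,1],[9,1],[18,1],[21,1],[26,0],[30,0],[35,1],[39,1],[47,0],[52,0],[57,0],[62,0],[66,1]]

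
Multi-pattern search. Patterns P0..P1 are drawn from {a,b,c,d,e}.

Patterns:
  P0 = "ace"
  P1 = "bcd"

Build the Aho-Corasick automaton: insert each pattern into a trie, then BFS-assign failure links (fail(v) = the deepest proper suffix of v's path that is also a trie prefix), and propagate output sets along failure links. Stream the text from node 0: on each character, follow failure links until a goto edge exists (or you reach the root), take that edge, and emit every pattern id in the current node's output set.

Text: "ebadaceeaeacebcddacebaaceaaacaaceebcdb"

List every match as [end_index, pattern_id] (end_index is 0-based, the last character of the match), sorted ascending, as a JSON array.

Build automaton:
Trie (insert patterns):
  0='ε' goto a→1 b→4
  1='a' goto c→2
  2='ac' goto e→3
  3='ace' goto ·  ←P0
  4='b' goto c→5
  5='bc' goto d→6
  6='bcd' goto ·  ←P1

Failure links (BFS by depth):
  n1('a'): parent n0 fail=0; on 'a' 0 → fail=0;  out ∅∪∅=∅
  n4('b'): parent n0 fail=0; on 'b' 0 → fail=0;  out ∅∪∅=∅
  n2('ac'): parent n1 fail=0; on 'c' 0 → fail=0;  out ∅∪∅=∅
  n5('bc'): parent n4 fail=0; on 'c' 0 → fail=0;  out ∅∪∅=∅
  n3('ace'): parent n2 fail=0; on 'e' 0 → fail=0;  out {0}∪∅={0}
  n6('bcd'): parent n5 fail=0; on 'd' 0 → fail=0;  out {1}∪∅={1}

Run:
i=0 'e': node 0→0
i=1 'b': node 0→4
i=2 'a': node 4→1 (fail-walked)
i=3 'd': node 1→0 (fail-walked)
i=4 'a': node 0→1
i=5 'c': node 1→2
i=6 'e': node 2→3  ** P0@[4:6]
i=7 'e': node 3→0 (fail-walked)
i=8 'a': node 0→1
i=9 'e': node 1→0 (fail-walked)
i=10 'a': node 0→1
i=11 'c': node 1→2
i=12 'e': node 2→3  ** P0@[10:12]
i=13 'b': node 3→4 (fail-walked)
i=14 'c': node 4→5
i=15 'd': node 5→6  ** P1@[13:15]
i=16 'd': node 6→0 (fail-walked)
i=17 'a': node 0→1
i=18 'c': node 1→2
i=19 'e': node 2→3  ** P0@[17:19]
i=20 'b': node 3→4 (fail-walked)
i=21 'a': node 4→1 (fail-walked)
i=22 'a': node 1→1 (fail-walked)
i=23 'c': node 1→2
i=24 'e': node 2→3  ** P0@[22:24]
i=25 'a': node 3→1 (fail-walked)
i=26 'a': node 1→1 (fail-walked)
i=27 'a': node 1→1 (fail-walked)
i=28 'c': node 1→2
i=29 'a': node 2→1 (fail-walked)
i=30 'a': node 1→1 (fail-walked)
i=31 'c': node 1→2
i=32 'e': node 2→3  ** P0@[30:32]
i=33 'e': node 3→0 (fail-walked)
i=34 'b': node 0→4
i=35 'c': node 4→5
i=36 'd': node 5→6  ** P1@[34:36]
i=37 'b': node 6→4 (fail-walked)

All matches (sorted): [[6,0],[12,0],[15,1],[19,0],[24,0],[32,0],[36,1]]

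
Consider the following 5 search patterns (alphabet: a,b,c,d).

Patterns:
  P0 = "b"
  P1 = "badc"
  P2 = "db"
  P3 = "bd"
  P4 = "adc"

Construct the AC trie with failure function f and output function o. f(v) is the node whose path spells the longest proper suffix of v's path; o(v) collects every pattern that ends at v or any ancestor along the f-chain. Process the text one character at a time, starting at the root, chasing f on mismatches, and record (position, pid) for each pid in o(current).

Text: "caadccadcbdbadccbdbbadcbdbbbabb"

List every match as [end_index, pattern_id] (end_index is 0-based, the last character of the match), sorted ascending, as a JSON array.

Build automaton:
Trie (insert patterns):
  0='ε' goto a→8 b→1 d→5
  1='b' goto a→2 d→7  ←P0
  2='ba' goto d→3
  3='bad' goto c→4
  4='badc' goto ·  ←P1
  5='d' goto b→6
  6='db' goto ·  ←P2
  7='bd' goto ·  ←P3
  8='a' goto d→9
  9='ad' goto c→10
  10='adc' goto ·  ←P4

BFS fail/out derivation:
  fail(1) 'b': from fail(0)=0 chase 'b': 0 ⇒ 0;  out={0}∪out(0)={0}
  fail(5) 'd': from fail(0)=0 chase 'd': 0 ⇒ 0;  out=∅∪out(0)=∅
  fail(8) 'a': from fail(0)=0 chase 'a': 0 ⇒ 0;  out=∅∪out(0)=∅
  fail(2) 'ba': from fail(1)=0 chase 'a': 0 ⇒ 8;  out=∅∪out(8)=∅
  fail(6) 'db': from fail(5)=0 chase 'b': 0 ⇒ 1;  out={2}∪out(1)={0,2}
  fail(7) 'bd': from fail(1)=0 chase 'd': 0 ⇒ 5;  out={3}∪out(5)={3}
  fail(9) 'ad': from fail(8)=0 chase 'd': 0 ⇒ 5;  out=∅∪out(5)=∅
  fail(3) 'bad': from fail(2)=8 chase 'd': 8 ⇒ 9;  out=∅∪out(9)=∅
  fail(10) 'adc': from fail(9)=5 chase 'c': 5→0 ⇒ 0;  out={4}∪out(0)={4}
  fail(4) 'badc': from fail(3)=9 chase 'c': 9 ⇒ 10;  out={1}∪out(10)={1,4}

Run:
pos 0 'c': at 0
pos 1 'a': at 8
pos 2 'a': at 8 (fail-walked)
pos 3 'd': at 9
pos 4 'c': at 10  ** P4@[2:4]
pos 5 'c': at 0 (fail-walked)
pos 6 'a': at 8
pos 7 'd': at 9
pos 8 'c': at 10  ** P4@[6:8]
pos 9 'b': at 1 (fail-walked)  ** P0@[9:9]
pos 10 'd': at 7  ** P3@[9:10]
pos 11 'b': at 6 (fail-walked)  ** P0@[11:11],P2@[10:11]
pos 12 'a': at 2 (fail-walked)
pos 13 'd': at 3
pos 14 'c': at 4  ** P1@[11:14],P4@[12:14]
pos 15 'c': at 0 (fail-walked)
pos 16 'b': at 1  ** P0@[16:16]
pos 17 'd': at 7  ** P3@[16:17]
pos 18 'b': at 6 (fail-walked)  ** P0@[18:18],P2@[17:18]
pos 19 'b': at 1 (fail-walked)  ** P0@[19:19]
pos 20 'a': at 2
pos 21 'd': at 3
pos 22 'c': at 4  ** P1@[19:22],P4@[20:22]
pos 23 'b': at 1 (fail-walked)  ** P0@[23:23]
pos 24 'd': at 7  ** P3@[23:24]
pos 25 'b': at 6 (fail-walked)  ** P0@[25:25],P2@[24:25]
pos 26 'b': at 1 (fail-walked)  ** P0@[26:26]
pos 27 'b': at 1 (fail-walked)  ** P0@[27:27]
pos 28 'a': at 2
pos 29 'b': at 1 (fail-walked)  ** P0@[29:29]
pos 30 'b': at 1 (fail-walked)  ** P0@[30:30]

Result: [[4,4],[8,4],[9,0],[10,3],[11,0],[11,2],[14,1],[14,4],[16,0],[17,3],[18,0],[18,2],[19,0],[22,1],[22,4],[23,0],[24,3],[25,0],[25,2],[26,0],[27,0],[29,0],[30,0]]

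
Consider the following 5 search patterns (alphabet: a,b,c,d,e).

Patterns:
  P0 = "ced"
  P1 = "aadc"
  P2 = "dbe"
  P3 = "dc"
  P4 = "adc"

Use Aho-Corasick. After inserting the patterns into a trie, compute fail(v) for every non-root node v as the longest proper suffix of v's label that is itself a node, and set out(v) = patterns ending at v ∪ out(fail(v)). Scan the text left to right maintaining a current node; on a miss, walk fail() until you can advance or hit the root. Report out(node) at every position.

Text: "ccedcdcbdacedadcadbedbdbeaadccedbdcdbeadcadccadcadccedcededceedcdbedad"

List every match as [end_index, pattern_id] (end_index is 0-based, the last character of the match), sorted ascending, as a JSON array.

Build:
Trie nodes:
  0='ε' goto a→4 c→1 d→8
  1='c' goto e→2
  2='ce' goto d→3
  3='ced' goto ·  [P0 ends]
  4='a' goto a→5 d→12
  5='aa' goto d→6
  6='aad' goto c→7
  7='aadc' goto ·  [P1 ends]
  8='d' goto b→9 c→11
  9='db' goto e→10
  10='dbe' goto ·  [P2 ends]
  11='dc' goto ·  [P3 ends]
  12='ad' goto c→13
  13='adc' goto ·  [P4 ends]

BFS fail/out derivation:
  fail(1) 'c': from fail(0)=0 chase 'c': 0 ⇒ 0;  out=∅∪out(0)=∅
  fail(4) 'a': from fail(0)=0 chase 'a': 0 ⇒ 0;  out=∅∪out(0)=∅
  fail(8) 'd': from fail(0)=0 chase 'd': 0 ⇒ 0;  out=∅∪out(0)=∅
  fail(2) 'ce': from fail(1)=0 chase 'e': 0 ⇒ 0;  out=∅∪out(0)=∅
  fail(5) 'aa': from fail(4)=0 chase 'a': 0 ⇒ 4;  out=∅∪out(4)=∅
  fail(9) 'db': from fail(8)=0 chase 'b': 0 ⇒ 0;  out=∅∪out(0)=∅
  fail(11) 'dc': from fail(8)=0 chase 'c': 0 ⇒ 1;  out={3}∪out(1)={3}
  fail(12) 'ad': from fail(4)=0 chase 'd': 0 ⇒ 8;  out=∅∪out(8)=∅
  fail(3) 'ced': from fail(2)=0 chase 'd': 0 ⇒ 8;  out={0}∪out(8)={0}
  fail(6) 'aad': from fail(5)=4 chase 'd': 4 ⇒ 12;  out=∅∪out(12)=∅
  fail(10) 'dbe': from fail(9)=0 chase 'e': 0 ⇒ 0;  out={2}∪out(0)={2}
  fail(13) 'adc': from fail(12)=8 chase 'c': 8 ⇒ 11;  out={4}∪out(11)={3,4}
  fail(7) 'aadc': from fail(6)=12 chase 'c': 12 ⇒ 13;  out={1}∪out(13)={1,3,4}

Text stream:
pos 0 'c': at 1
pos 1 'c': at 1 ·f
pos 2 'e': at 2
pos 3 'd': at 3  emit P0@[1:3]
pos 4 'c': at 11 ·f  emit P3@[3:4]
pos 5 'd': at 8 ·f
pos 6 'c': at 11  emit P3@[5:6]
pos 7 'b': at 0 ·f
pos 8 'd': at 8
pos 9 'a': at 4 ·f
pos 10 'c': at 1 ·f
pos 11 'e': at 2
pos 12 'd': at 3  emit P0@[10:12]
pos 13 'a': at 4 ·f
pos 14 'd': at 12
pos 15 'c': at 13  emit P3@[14:15],P4@[13:15]
pos 16 'a': at 4 ·f
pos 17 'd': at 12
pos 18 'b': at 9 ·f
pos 19 'e': at 10  emit P2@[17:19]
pos 20 'd': at 8 ·f
pos 21 'b': at 9
pos 22 'd': at 8 ·f
pos 23 'b': at 9
pos 24 'e': at 10  emit P2@[22:24]
pos 25 'a': at 4 ·f
pos 26 'a': at 5
pos 27 'd': at 6
pos 28 'c': at 7  emit P1@[25:28],P3@[27:28],P4@[26:28]
pos 29 'c': at 1 ·f
pos 30 'e': at 2
pos 31 'd': at 3  emit P0@[29:31]
pos 32 'b': at 9 ·f
pos 33 'd': at 8 ·f
pos 34 'c': at 11  emit P3@[33:34]
pos 35 'd': at 8 ·f
pos 36 'b': at 9
pos 37 'e': at 10  emit P2@[35:37]
pos 38 'a': at 4 ·f
pos 39 'd': at 12
pos 40 'c': at 13  emit P3@[39:40],P4@[38:40]
pos 41 'a': at 4 ·f
pos 42 'd': at 12
pos 43 'c': at 13  emit P3@[42:43],P4@[41:43]
pos 44 'c': at 1 ·f
pos 45 'a': at 4 ·f
pos 46 'd': at 12
pos 47 'c': at 13  emit P3@[46:47],P4@[45:47]
pos 48 'a': at 4 ·f
pos 49 'd': at 12
pos 50 'c': at 13  emit P3@[49:50],P4@[48:50]
pos 51 'c': at 1 ·f
pos 52 'e': at 2
pos 53 'd': at 3  emit P0@[51:53]
pos 54 'c': at 11 ·f  emit P3@[53:54]
pos 55 'e': at 2 ·f
pos 56 'd': at 3  emit P0@[54:56]
pos 57 'e': at 0 ·f
pos 58 'd': at 8
pos 59 'c': at 11  emit P3@[58:59]
pos 60 'e': at 2 ·f
pos 61 'e': at 0 ·f
pos 62 'd': at 8
pos 63 'c': at 11  emit P3@[62:63]
pos 64 'd': at 8 ·f
pos 65 'b': at 9
pos 66 'e': at 10  emit P2@[64:66]
pos 67 'd': at 8 ·f
pos 68 'a': at 4 ·f
pos 69 'd': at 12

All matches (sorted): [[3,0],[4,3],[6,3],[12,0],[15,3],[15,4],[19,2],[24,2],[28,1],[28,3],[28,4],[31,0],[34,3],[37,2],[40,3],[40,4],[43,3],[43,4],[47,3],[47,4],[50,3],[50,4],[53,0],[54,3],[56,0],[59,3],[63,3],[66,2]]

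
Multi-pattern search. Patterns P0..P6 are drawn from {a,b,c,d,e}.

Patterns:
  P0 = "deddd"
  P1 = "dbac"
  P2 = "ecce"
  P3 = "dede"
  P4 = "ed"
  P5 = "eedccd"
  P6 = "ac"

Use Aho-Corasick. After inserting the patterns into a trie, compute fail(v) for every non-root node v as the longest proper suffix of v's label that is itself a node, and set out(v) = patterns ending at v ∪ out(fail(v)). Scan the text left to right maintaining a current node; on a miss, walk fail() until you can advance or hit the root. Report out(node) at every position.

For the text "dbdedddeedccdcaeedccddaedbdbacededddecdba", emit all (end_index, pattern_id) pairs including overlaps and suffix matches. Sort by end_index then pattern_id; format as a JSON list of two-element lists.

Build:
Trie (insert patterns):
  n0 'ε': a→20 d→1 e→9
  n1 'd': b→6 e→2
  n2 'de': d→3
  n3 'ded': d→4 e→13
  n4 'dedd': d→5
  n5 'deddd': ·  [P0 ends]
  n6 'db': a→7
  n7 'dba': c→8
  n8 'dbac': ·  [P1 ends]
  n9 'e': c→10 d→14 e→15
  n10 'ec': c→11
  n11 'ecc': e→12
  n12 'ecce': ·  [P2 ends]
  n13 'dede': ·  [P3 ends]
  n14 'ed': ·  [P4 ends]
  n15 'ee': d→16
  n16 'eed': c→17
  n17 'eedc': c→18
  n18 'eedcc': d→19
  n19 'eedccd': ·  [P5 ends]
  n20 'a': c→21
  n21 'ac': ·  [P6 ends]

BFS fail/out derivation:
  fail(1) 'd': from fail(0)=0 chase 'd': 0 ⇒ 0;  out=∅∪out(0)=∅
  fail(9) 'e': from fail(0)=0 chase 'e': 0 ⇒ 0;  out=∅∪out(0)=∅
  fail(20) 'a': from fail(0)=0 chase 'a': 0 ⇒ 0;  out=∅∪out(0)=∅
  fail(2) 'de': from fail(1)=0 chase 'e': 0 ⇒ 9;  out=∅∪out(9)=∅
  fail(6) 'db': from fail(1)=0 chase 'b': 0 ⇒ 0;  out=∅∪out(0)=∅
  fail(10) 'ec': from fail(9)=0 chase 'c': 0 ⇒ 0;  out=∅∪out(0)=∅
  fail(14) 'ed': from fail(9)=0 chase 'd': 0 ⇒ 1;  out={4}∪out(1)={4}
  fail(15) 'ee': from fail(9)=0 chase 'e': 0 ⇒ 9;  out=∅∪out(9)=∅
  fail(21) 'ac': from fail(20)=0 chase 'c': 0 ⇒ 0;  out={6}∪out(0)={6}
  fail(3) 'ded': from fail(2)=9 chase 'd': 9 ⇒ 14;  out=∅∪out(14)={4}
  fail(7) 'dba': from fail(6)=0 chase 'a': 0 ⇒ 20;  out=∅∪out(20)=∅
  fail(11) 'ecc': from fail(10)=0 chase 'c': 0 ⇒ 0;  out=∅∪out(0)=∅
  fail(16) 'eed': from fail(15)=9 chase 'd': 9 ⇒ 14;  out=∅∪out(14)={4}
  fail(4) 'dedd': from fail(3)=14 chase 'd': 14→1→0 ⇒ 1;  out=∅∪out(1)=∅
  fail(8) 'dbac': from fail(7)=20 chase 'c': 20 ⇒ 21;  out={1}∪out(21)={1,6}
  fail(12) 'ecce': from fail(11)=0 chase 'e': 0 ⇒ 9;  out={2}∪out(9)={2}
  fail(13) 'dede': from fail(3)=14 chase 'e': 14→1 ⇒ 2;  out={3}∪out(2)={3}
  fail(17) 'eedc': from fail(16)=14 chase 'c': 14→1→0 ⇒ 0;  out=∅∪out(0)=∅
  fail(5) 'deddd': from fail(4)=1 chase 'd': 1→0 ⇒ 1;  out={0}∪out(1)={0}
  fail(18) 'eedcc': from fail(17)=0 chase 'c': 0 ⇒ 0;  out=∅∪out(0)=∅
  fail(19) 'eedccd': from fail(18)=0 chase 'd': 0 ⇒ 1;  out={5}∪out(1)={5}

Text stream:
pos 0 'd': at 1
pos 1 'b': at 6
pos 2 'd': at 1 (fail-walked)
pos 3 'e': at 2
pos 4 'd': at 3  emit P4@[3:4]
pos 5 'd': at 4
pos 6 'd': at 5  emit P0@[2:6]
pos 7 'e': at 2 (fail-walked)
pos 8 'e': at 15 (fail-walked)
pos 9 'd': at 16  emit P4@[8:9]
pos 10 'c': at 17
pos 11 'c': at 18
pos 12 'd': at 19  emit P5@[7:12]
pos 13 'c': at 0 (fail-walked)
pos 14 'a': at 20
pos 15 'e': at 9 (fail-walked)
pos 16 'e': at 15
pos 17 'd': at 16  emit P4@[16:17]
pos 18 'c': at 17
pos 19 'c': at 18
pos 20 'd': at 19  emit P5@[15:20]
pos 21 'd': at 1 (fail-walked)
pos 22 'a': at 20 (fail-walked)
pos 23 'e': at 9 (fail-walked)
pos 24 'd': at 14  emit P4@[23:24]
pos 25 'b': at 6 (fail-walked)
pos 26 'd': at 1 (fail-walked)
pos 27 'b': at 6
pos 28 'a': at 7
pos 29 'c': at 8  emit P1@[26:29],P6@[28:29]
pos 30 'e': at 9 (fail-walked)
pos 31 'd': at 14  emit P4@[30:31]
pos 32 'e': at 2 (fail-walked)
pos 33 'd': at 3  emit P4@[32:33]
pos 34 'd': at 4
pos 35 'd': at 5  emit P0@[31:35]
pos 36 'e': at 2 (fail-walked)
pos 37 'c': at 10 (fail-walked)
pos 38 'd': at 1 (fail-walked)
pos 39 'b': at 6
pos 40 'a': at 7

Result: [[4,4],[6,0],[9,4],[12,5],[17,4],[20,5],[24,4],[29,1],[29,6],[31,4],[33,4],[35,0]]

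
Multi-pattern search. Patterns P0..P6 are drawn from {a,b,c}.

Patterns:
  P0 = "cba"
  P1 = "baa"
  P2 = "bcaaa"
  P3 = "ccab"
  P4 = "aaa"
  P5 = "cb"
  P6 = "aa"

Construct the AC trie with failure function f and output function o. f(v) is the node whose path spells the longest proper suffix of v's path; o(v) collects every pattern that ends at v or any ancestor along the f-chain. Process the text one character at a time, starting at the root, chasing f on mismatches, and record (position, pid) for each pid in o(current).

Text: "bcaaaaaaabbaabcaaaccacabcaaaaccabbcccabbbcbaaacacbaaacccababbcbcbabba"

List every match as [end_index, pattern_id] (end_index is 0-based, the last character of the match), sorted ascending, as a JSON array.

Construct AC machine:
Trie (insert patterns):
  0='ε' goto a→14 b→4 c→1
  1='c' goto b→2 c→11
  2='cb' goto a→3  [P5 ends]
  3='cba' goto ·  [P0 ends]
  4='b' goto a→5 c→7
  5='ba' goto a→6
  6='baa' goto ·  [P1 ends]
  7='bc' goto a→8
  8='bca' goto a→9
  9='bcaa' goto a→10
  10='bcaaa' goto ·  [P2 ends]
  11='cc' goto a→12
  12='cca' goto b→13
  13='ccab' goto ·  [P3 ends]
  14='a' goto a→15
  15='aa' goto a→16  [P6 ends]
  16='aaa' goto ·  [P4 ends]

Failure links (BFS by depth):
  n1('c'): parent n0 fail=0; on 'c' 0 → fail=0;  out ∅∪∅=∅
  n4('b'): parent n0 fail=0; on 'b' 0 → fail=0;  out ∅∪∅=∅
  n14('a'): parent n0 fail=0; on 'a' 0 → fail=0;  out ∅∪∅=∅
  n2('cb'): parent n1 fail=0; on 'b' 0 → fail=4;  out {5}∪∅={5}
  n5('ba'): parent n4 fail=0; on 'a' 0 → fail=14;  out ∅∪∅=∅
  n7('bc'): parent n4 fail=0; on 'c' 0 → fail=1;  out ∅∪∅=∅
  n11('cc'): parent n1 fail=0; on 'c' 0 → fail=1;  out ∅∪∅=∅
  n15('aa'): parent n14 fail=0; on 'a' 0 → fail=14;  out {6}∪∅={6}
  n3('cba'): parent n2 fail=4; on 'a' 4 → fail=5;  out {0}∪∅={0}
  n6('baa'): parent n5 fail=14; on 'a' 14 → fail=15;  out {1}∪{6}={1,6}
  n8('bca'): parent n7 fail=1; on 'a' 1→0 → fail=14;  out ∅∪∅=∅
  n12('cca'): parent n11 fail=1; on 'a' 1→0 → fail=14;  out ∅∪∅=∅
  n16('aaa'): parent n15 fail=14; on 'a' 14 → fail=15;  out {4}∪{6}={4,6}
  n9('bcaa'): parent n8 fail=14; on 'a' 14 → fail=15;  out ∅∪{6}={6}
  n13('ccab'): parent n12 fail=14; on 'b' 14→0 → fail=4;  out {3}∪∅={3}
  n10('bcaaa'): parent n9 fail=15; on 'a' 15 → fail=16;  out {2}∪{4,6}={2,4,6}

Scan:
i=0 'b': node 0→4
i=1 'c': node 4→7
i=2 'a': node 7→8
i=3 'a': node 8→9  ** P6@[2:3]
i=4 'a': node 9→10  ** P2@[0:4],P4@[2:4],P6@[3:4]
i=5 'a': node 10→16 (via fail)  ** P4@[3:5],P6@[4:5]
i=6 'a': node 16→16 (via fail)  ** P4@[4:6],P6@[5:6]
i=7 'a': node 16→16 (via fail)  ** P4@[5:7],P6@[6:7]
i=8 'a': node 16→16 (via fail)  ** P4@[6:8],P6@[7:8]
i=9 'b': node 16→4 (via fail)
i=10 'b': node 4→4 (via fail)
i=11 'a': node 4→5
i=12 'a': node 5→6  ** P1@[10:12],P6@[11:12]
i=13 'b': node 6→4 (via fail)
i=14 'c': node 4→7
i=15 'a': node 7→8
i=16 'a': node 8→9  ** P6@[15:16]
i=17 'a': node 9→10  ** P2@[13:17],P4@[15:17],P6@[16:17]
i=18 'c': node 10→1 (via fail)
i=19 'c': node 1→11
i=20 'a': node 11→12
i=21 'c': node 12→1 (via fail)
i=22 'a': node 1→14 (via fail)
i=23 'b': node 14→4 (via fail)
i=24 'c': node 4→7
i=25 'a': node 7→8
i=26 'a': node 8→9  ** P6@[25:26]
i=27 'a': node 9→10  ** P2@[23:27],P4@[25:27],P6@[26:27]
i=28 'a': node 10→16 (via fail)  ** P4@[26:28],P6@[27:28]
i=29 'c': node 16→1 (via fail)
i=30 'c': node 1→11
i=31 'a': node 11→12
i=32 'b': node 12→13  ** P3@[29:32]
i=33 'b': node 13→4 (via fail)
i=34 'c': node 4→7
i=35 'c': node 7→11 (via fail)
i=36 'c': node 11→11 (via fail)
i=37 'a': node 11→12
i=38 'b': node 12→13  ** P3@[35:38]
i=39 'b': node 13→4 (via fail)
i=40 'b': node 4→4 (via fail)
i=41 'c': node 4→7
i=42 'b': node 7→2 (via fail)  ** P5@[41:42]
i=43 'a': node 2→3  ** P0@[41:43]
i=44 'a': node 3→6 (via fail)  ** P1@[42:44],P6@[43:44]
i=45 'a': node 6→16 (via fail)  ** P4@[43:45],P6@[44:45]
i=46 'c': node 16→1 (via fail)
i=47 'a': node 1→14 (via fail)
i=48 'c': node 14→1 (via fail)
i=49 'b': node 1→2  ** P5@[48:49]
i=50 'a': node 2→3  ** P0@[48:50]
i=51 'a': node 3→6 (via fail)  ** P1@[49:51],P6@[50:51]
i=52 'a': node 6→16 (via fail)  ** P4@[50:52],P6@[51:52]
i=53 'c': node 16→1 (via fail)
i=54 'c': node 1→11
i=55 'c': node 11→11 (via fail)
i=56 'a': node 11→12
i=57 'b': node 12→13  ** P3@[54:57]
i=58 'a': node 13→5 (via fail)
i=59 'b': node 5→4 (via fail)
i=60 'b': node 4→4 (via fail)
i=61 'c': node 4→7
i=62 'b': node 7→2 (via fail)  ** P5@[61:62]
i=63 'c': node 2→7 (via fail)
i=64 'b': node 7→2 (via fail)  ** P5@[63:64]
i=65 'a': node 2→3  ** P0@[63:65]
i=66 'b': node 3→4 (via fail)
i=67 'b': node 4→4 (via fail)
i=68 'a': node 4→5

Matches: [[3,6],[4,2],[4,4],[4,6],[5,4],[5,6],[6,4],[6,6],[7,4],[7,6],[8,4],[8,6],[12,1],[12,6],[16,6],[17,2],[17,4],[17,6],[26,6],[27,2],[27,4],[27,6],[28,4],[28,6],[32,3],[38,3],[42,5],[43,0],[44,1],[44,6],[45,4],[45,6],[49,5],[50,0],[51,1],[51,6],[52,4],[52,6],[57,3],[62,5],[64,5],[65,0]]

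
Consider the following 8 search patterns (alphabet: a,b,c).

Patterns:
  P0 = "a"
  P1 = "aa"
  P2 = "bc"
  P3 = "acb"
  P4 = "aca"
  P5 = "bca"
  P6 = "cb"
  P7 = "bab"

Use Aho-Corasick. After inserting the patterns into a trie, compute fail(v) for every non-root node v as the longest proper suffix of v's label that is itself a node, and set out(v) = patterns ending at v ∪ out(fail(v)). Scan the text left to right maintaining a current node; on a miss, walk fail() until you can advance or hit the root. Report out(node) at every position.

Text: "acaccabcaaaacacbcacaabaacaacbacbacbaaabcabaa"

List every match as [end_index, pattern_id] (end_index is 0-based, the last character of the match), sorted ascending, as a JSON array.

Build automaton:
Trie (insert patterns):
  0='ε' goto a→1 b→3 c→9
  1='a' goto a→2 c→5  ←P0
  2='aa' goto ·  ←P1
  3='b' goto a→11 c→4
  4='bc' goto a→8  ←P2
  5='ac' goto a→7 b→6
  6='acb' goto ·  ←P3
  7='aca' goto ·  ←P4
  8='bca' goto ·  ←P5
  9='c' goto b→10
  10='cb' goto ·  ←P6
  11='ba' goto b→12
  12='bab' goto ·  ←P7

Failure links (BFS by depth):
  fail(1) 'a': from fail(0)=0 chase 'a': 0 ⇒ 0;  out={0}∪out(0)={0}
  fail(3) 'b': from fail(0)=0 chase 'b': 0 ⇒ 0;  out=∅∪out(0)=∅
  fail(9) 'c': from fail(0)=0 chase 'c': 0 ⇒ 0;  out=∅∪out(0)=∅
  fail(2) 'aa': from fail(1)=0 chase 'a': 0 ⇒ 1;  out={1}∪out(1)={0,1}
  fail(4) 'bc': from fail(3)=0 chase 'c': 0 ⇒ 9;  out={2}∪out(9)={2}
  fail(5) 'ac': from fail(1)=0 chase 'c': 0 ⇒ 9;  out=∅∪out(9)=∅
  fail(10) 'cb': from fail(9)=0 chase 'b': 0 ⇒ 3;  out={6}∪out(3)={6}
  fail(11) 'ba': from fail(3)=0 chase 'a': 0 ⇒ 1;  out=∅∪out(1)={0}
  fail(6) 'acb': from fail(5)=9 chase 'b': 9 ⇒ 10;  out={3}∪out(10)={3,6}
  fail(7) 'aca': from fail(5)=9 chase 'a': 9→0 ⇒ 1;  out={4}∪out(1)={0,4}
  fail(8) 'bca': from fail(4)=9 chase 'a': 9→0 ⇒ 1;  out={5}∪out(1)={0,5}
  fail(12) 'bab': from fail(11)=1 chase 'b': 1→0 ⇒ 3;  out={7}∪out(3)={7}

Text stream:
[0] read 'a'  n0⇒n1  ** P0@[0:0]
[1] read 'c'  n1⇒n5
[2] read 'a'  n5⇒n7  ** P0@[2:2],P4@[0:2]
[3] read 'c'  n7⇒n5 (via fail)
[4] read 'c'  n5⇒n9 (via fail)
[5] read 'a'  n9⇒n1 (via fail)  ** P0@[5:5]
[6] read 'b'  n1⇒n3 (via fail)
[7] read 'c'  n3⇒n4  ** P2@[6:7]
[8] read 'a'  n4⇒n8  ** P0@[8:8],P5@[6:8]
[9] read 'a'  n8⇒n2 (via fail)  ** P0@[9:9],P1@[8:9]
[10] read 'a'  n2⇒n2 (via fail)  ** P0@[10:10],P1@[9:10]
[11] read 'a'  n2⇒n2 (via fail)  ** P0@[11:11],P1@[10:11]
[12] read 'c'  n2⇒n5 (via fail)
[13] read 'a'  n5⇒n7  ** P0@[13:13],P4@[11:13]
[14] read 'c'  n7⇒n5 (via fail)
[15] read 'b'  n5⇒n6  ** P3@[13:15],P6@[14:15]
[16] read 'c'  n6⇒n4 (via fail)  ** P2@[15:16]
[17] read 'a'  n4⇒n8  ** P0@[17:17],P5@[15:17]
[18] read 'c'  n8⇒n5 (via fail)
[19] read 'a'  n5⇒n7  ** P0@[19:19],P4@[17:19]
[20] read 'a'  n7⇒n2 (via fail)  ** P0@[20:20],P1@[19:20]
[21] read 'b'  n2⇒n3 (via fail)
[22] read 'a'  n3⇒n11  ** P0@[22:22]
[23] read 'a'  n11⇒n2 (via fail)  ** P0@[23:23],P1@[22:23]
[24] read 'c'  n2⇒n5 (via fail)
[25] read 'a'  n5⇒n7  ** P0@[25:25],P4@[23:25]
[26] read 'a'  n7⇒n2 (via fail)  ** P0@[26:26],P1@[25:26]
[27] read 'c'  n2⇒n5 (via fail)
[28] read 'b'  n5⇒n6  ** P3@[26:28],P6@[27:28]
[29] read 'a'  n6⇒n11 (via fail)  ** P0@[29:29]
[30] read 'c'  n11⇒n5 (via fail)
[31] read 'b'  n5⇒n6  ** P3@[29:31],P6@[30:31]
[32] read 'a'  n6⇒n11 (via fail)  ** P0@[32:32]
[33] read 'c'  n11⇒n5 (via fail)
[34] read 'b'  n5⇒n6  ** P3@[32:34],P6@[33:34]
[35] read 'a'  n6⇒n11 (via fail)  ** P0@[35:35]
[36] read 'a'  n11⇒n2 (via fail)  ** P0@[36:36],P1@[35:36]
[37] read 'a'  n2⇒n2 (via fail)  ** P0@[37:37],P1@[36:37]
[38] read 'b'  n2⇒n3 (via fail)
[39] read 'c'  n3⇒n4  ** P2@[38:39]
[40] read 'a'  n4⇒n8  ** P0@[40:40],P5@[38:40]
[41] read 'b'  n8⇒n3 (via fail)
[42] read 'a'  n3⇒n11  ** P0@[42:42]
[43] read 'a'  n11⇒n2 (via fail)  ** P0@[43:43],P1@[42:43]

All matches (sorted): [[0,0],[2,0],[2,4],[5,0],[7,2],[8,0],[8,5],[9,0],[9,1],[10,0],[10,1],[11,0],[11,1],[13,0],[13,4],[15,3],[15,6],[16,2],[17,0],[17,5],[19,0],[19,4],[20,0],[20,1],[22,0],[23,0],[23,1],[25,0],[25,4],[26,0],[26,1],[28,3],[28,6],[29,0],[31,3],[31,6],[32,0],[34,3],[34,6],[35,0],[36,0],[36,1],[37,0],[37,1],[39,2],[40,0],[40,5],[42,0],[43,0],[43,1]]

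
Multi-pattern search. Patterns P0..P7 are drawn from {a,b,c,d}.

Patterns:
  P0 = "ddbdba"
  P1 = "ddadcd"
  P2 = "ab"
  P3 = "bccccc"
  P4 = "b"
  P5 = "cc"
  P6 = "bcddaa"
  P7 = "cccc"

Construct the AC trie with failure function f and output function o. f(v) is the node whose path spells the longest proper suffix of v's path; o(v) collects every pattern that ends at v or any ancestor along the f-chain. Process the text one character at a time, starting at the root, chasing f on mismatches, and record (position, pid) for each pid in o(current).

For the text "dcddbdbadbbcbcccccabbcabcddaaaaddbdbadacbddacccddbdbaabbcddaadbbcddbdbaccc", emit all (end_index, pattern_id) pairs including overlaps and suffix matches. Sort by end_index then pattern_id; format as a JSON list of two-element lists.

Build:
Trie nodes:
  n0 'ε': a→11 b→13 c→19 d→1
  n1 'd': d→2
  n2 'dd': a→7 b→3
  n3 'ddb': d→4
  n4 'ddbd': b→5
  n5 'ddbdb': a→6
  n6 'ddbdba': ·  [P0 ends]
  n7 'dda': d→8
  n8 'ddad': c→9
  n9 'ddadc': d→10
  n10 'ddadcd': ·  [P1 ends]
  n11 'a': b→12
  n12 'ab': ·  [P2 ends]
  n13 'b': c→14  [P4 ends]
  n14 'bc': c→15 d→21
  n15 'bcc': c→16
  n16 'bccc': c→17
  n17 'bcccc': c→18
  n18 'bccccc': ·  [P3 ends]
  n19 'c': c→20
  n20 'cc': c→25  [P5 ends]
  n21 'bcd': d→22
  n22 'bcdd': a→23
  n23 'bcdda': a→24
  n24 'bcddaa': ·  [P6 ends]
  n25 'ccc': c→26
  n26 'cccc': ·  [P7 ends]

Failure links (BFS by depth):
  n1('d'): parent n0 fail=0; on 'd' 0 → fail=0;  out ∅∪∅=∅
  n11('a'): parent n0 fail=0; on 'a' 0 → fail=0;  out ∅∪∅=∅
  n13('b'): parent n0 fail=0; on 'b' 0 → fail=0;  out {4}∪∅={4}
  n19('c'): parent n0 fail=0; on 'c' 0 → fail=0;  out ∅∪∅=∅
  n2('dd'): parent n1 fail=0; on 'd' 0 → fail=1;  out ∅∪∅=∅
  n12('ab'): parent n11 fail=0; on 'b' 0 → fail=13;  out {2}∪{4}={2,4}
  n14('bc'): parent n13 fail=0; on 'c' 0 → fail=19;  out ∅∪∅=∅
  n20('cc'): parent n19 fail=0; on 'c' 0 → fail=19;  out {5}∪∅={5}
  n3('ddb'): parent n2 fail=1; on 'b' 1→0 → fail=13;  out ∅∪{4}={4}
  n7('dda'): parent n2 fail=1; on 'a' 1→0 → fail=11;  out ∅∪∅=∅
  n15('bcc'): parent n14 fail=19; on 'c' 19 → fail=20;  out ∅∪{5}={5}
  n21('bcd'): parent n14 fail=19; on 'd' 19→0 → fail=1;  out ∅∪∅=∅
  n25('ccc'): parent n20 fail=19; on 'c' 19 → fail=20;  out ∅∪{5}={5}
  n4('ddbd'): parent n3 fail=13; on 'd' 13→0 → fail=1;  out ∅∪∅=∅
  n8('ddad'): parent n7 fail=11; on 'd' 11→0 → fail=1;  out ∅∪∅=∅
  n16('bccc'): parent n15 fail=20; on 'c' 20 → fail=25;  out ∅∪{5}={5}
  n22('bcdd'): parent n21 fail=1; on 'd' 1 → fail=2;  out ∅∪∅=∅
  n26('cccc'): parent n25 fail=20; on 'c' 20 → fail=25;  out {7}∪{5}={5,7}
  n5('ddbdb'): parent n4 fail=1; on 'b' 1→0 → fail=13;  out ∅∪{4}={4}
  n9('ddadc'): parent n8 fail=1; on 'c' 1→0 → fail=19;  out ∅∪∅=∅
  n17('bcccc'): parent n16 fail=25; on 'c' 25 → fail=26;  out ∅∪{5,7}={5,7}
  n23('bcdda'): parent n22 fail=2; on 'a' 2 → fail=7;  out ∅∪∅=∅
  n6('ddbdba'): parent n5 fail=13; on 'a' 13→0 → fail=11;  out {0}∪∅={0}
  n10('ddadcd'): parent n9 fail=19; on 'd' 19→0 → fail=1;  out {1}∪∅={1}
  n18('bccccc'): parent n17 fail=26; on 'c' 26→25 → fail=26;  out {3}∪{5,7}={3,5,7}
  n24('bcddaa'): parent n23 fail=7; on 'a' 7→11→0 → fail=11;  out {6}∪∅={6}

Run:
[0] read 'd'  n0⇒n1
[1] read 'c'  n1⇒n19 (via fail)
[2] read 'd'  n19⇒n1 (via fail)
[3] read 'd'  n1⇒n2
[4] read 'b'  n2⇒n3  emit P4@[4:4]
[5] read 'd'  n3⇒n4
[6] read 'b'  n4⇒n5  emit P4@[6:6]
[7] read 'a'  n5⇒n6  emit P0@[2:7]
[8] read 'd'  n6⇒n1 (via fail)
[9] read 'b'  n1⇒n13 (via fail)  emit P4@[9:9]
[10] read 'b'  n13⇒n13 (via fail)  emit P4@[10:10]
[11] read 'c'  n13⇒n14
[12] read 'b'  n14⇒n13 (via fail)  emit P4@[12:12]
[13] read 'c'  n13⇒n14
[14] read 'c'  n14⇒n15  emit P5@[13:14]
[15] read 'c'  n15⇒n16  emit P5@[14:15]
[16] read 'c'  n16⇒n17  emit P5@[15:16],P7@[13:16]
[17] read 'c'  n17⇒n18  emit P3@[12:17],P5@[16:17],P7@[14:17]
[18] read 'a'  n18⇒n11 (via fail)
[19] read 'b'  n11⇒n12  emit P2@[18:19],P4@[19:19]
[20] read 'b'  n12⇒n13 (via fail)  emit P4@[20:20]
[21] read 'c'  n13⇒n14
[22] read 'a'  n14⇒n11 (via fail)
[23] read 'b'  n11⇒n12  emit P2@[22:23],P4@[23:23]
[24] read 'c'  n12⇒n14 (via fail)
[25] read 'd'  n14⇒n21
[26] read 'd'  n21⇒n22
[27] read 'a'  n22⇒n23
[28] read 'a'  n23⇒n24  emit P6@[23:28]
[29] read 'a'  n24⇒n11 (via fail)
[30] read 'a'  n11⇒n11 (via fail)
[31] read 'd'  n11⇒n1 (via fail)
[32] read 'd'  n1⇒n2
[33] read 'b'  n2⇒n3  emit P4@[33:33]
[34] read 'd'  n3⇒n4
[35] read 'b'  n4⇒n5  emit P4@[35:35]
[36] read 'a'  n5⇒n6  emit P0@[31:36]
[37] read 'd'  n6⇒n1 (via fail)
[38] read 'a'  n1⇒n11 (via fail)
[39] read 'c'  n11⇒n19 (via fail)
[40] read 'b'  n19⇒n13 (via fail)  emit P4@[40:40]
[41] read 'd'  n13⇒n1 (via fail)
[42] read 'd'  n1⇒n2
[43] read 'a'  n2⇒n7
[44] read 'c'  n7⇒n19 (via fail)
[45] read 'c'  n19⇒n20  emit P5@[44:45]
[46] read 'c'  n20⇒n25  emit P5@[45:46]
[47] read 'd'  n25⇒n1 (via fail)
[48] read 'd'  n1⇒n2
[49] read 'b'  n2⇒n3  emit P4@[49:49]
[50] read 'd'  n3⇒n4
[51] read 'b'  n4⇒n5  emit P4@[51:51]
[52] read 'a'  n5⇒n6  emit P0@[47:52]
[53] read 'a'  n6⇒n11 (via fail)
[54] read 'b'  n11⇒n12  emit P2@[53:54],P4@[54:54]
[55] read 'b'  n12⇒n13 (via fail)  emit P4@[55:55]
[56] read 'c'  n13⇒n14
[57] read 'd'  n14⇒n21
[58] read 'd'  n21⇒n22
[59] read 'a'  n22⇒n23
[60] read 'a'  n23⇒n24  emit P6@[55:60]
[61] read 'd'  n24⇒n1 (via fail)
[62] read 'b'  n1⇒n13 (via fail)  emit P4@[62:62]
[63] read 'b'  n13⇒n13 (via fail)  emit P4@[63:63]
[64] read 'c'  n13⇒n14
[65] read 'd'  n14⇒n21
[66] read 'd'  n21⇒n22
[67] read 'b'  n22⇒n3 (via fail)  emit P4@[67:67]
[68] read 'd'  n3⇒n4
[69] read 'b'  n4⇒n5  emit P4@[69:69]
[70] read 'a'  n5⇒n6  emit P0@[65:70]
[71] read 'c'  n6⇒n19 (via fail)
[72] read 'c'  n19⇒n20  emit P5@[71:72]
[73] read 'c'  n20⇒n25  emit P5@[72:73]

Result: [[4,4],[6,4],[7,0],[9,4],[10,4],[12,4],[14,5],[15,5],[16,5],[16,7],[17,3],[17,5],[17,7],[19,2],[19,4],[20,4],[23,2],[23,4],[28,6],[33,4],[35,4],[36,0],[40,4],[45,5],[46,5],[49,4],[51,4],[52,0],[54,2],[54,4],[55,4],[60,6],[62,4],[63,4],[67,4],[69,4],[70,0],[72,5],[73,5]]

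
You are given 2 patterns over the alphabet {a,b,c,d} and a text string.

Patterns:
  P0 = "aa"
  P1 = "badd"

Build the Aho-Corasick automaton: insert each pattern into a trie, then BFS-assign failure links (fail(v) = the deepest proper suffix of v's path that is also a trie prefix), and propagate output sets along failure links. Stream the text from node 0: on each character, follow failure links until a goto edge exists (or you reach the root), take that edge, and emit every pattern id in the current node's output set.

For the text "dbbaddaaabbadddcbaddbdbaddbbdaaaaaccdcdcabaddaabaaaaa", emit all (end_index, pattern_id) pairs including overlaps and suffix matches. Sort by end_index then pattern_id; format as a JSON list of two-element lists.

Construct AC machine:
Trie nodes:
  n0 'ε': a→1 b→3
  n1 'a': a→2
  n2 'aa': ·  [P0 ends]
  n3 'b': a→4
  n4 'ba': d→5
  n5 'bad': d→6
  n6 'badd': ·  [P1 ends]

Failure links (BFS by depth):
  fail(1) 'a': from fail(0)=0 chase 'a': 0 ⇒ 0;  out=∅∪out(0)=∅
  fail(3) 'b': from fail(0)=0 chase 'b': 0 ⇒ 0;  out=∅∪out(0)=∅
  fail(2) 'aa': from fail(1)=0 chase 'a': 0 ⇒ 1;  out={0}∪out(1)={0}
  fail(4) 'ba': from fail(3)=0 chase 'a': 0 ⇒ 1;  out=∅∪out(1)=∅
  fail(5) 'bad': from fail(4)=1 chase 'd': 1→0 ⇒ 0;  out=∅∪out(0)=∅
  fail(6) 'badd': from fail(5)=0 chase 'd': 0 ⇒ 0;  out={1}∪out(0)={1}

Run:
pos 0 'd': at 0
pos 1 'b': at 3
pos 2 'b': at 3 (via fail)
pos 3 'a': at 4
pos 4 'd': at 5
pos 5 'd': at 6  → match P1@[2:5]
pos 6 'a': at 1 (via fail)
pos 7 'a': at 2  → match P0@[6:7]
pos 8 'a': at 2 (via fail)  → match P0@[7:8]
pos 9 'b': at 3 (via fail)
pos 10 'b': at 3 (via fail)
pos 11 'a': at 4
pos 12 'd': at 5
pos 13 'd': at 6  → match P1@[10:13]
pos 14 'd': at 0 (via fail)
pos 15 'c': at 0
pos 16 'b': at 3
pos 17 'a': at 4
pos 18 'd': at 5
pos 19 'd': at 6  → match P1@[16:19]
pos 20 'b': at 3 (via fail)
pos 21 'd': at 0 (via fail)
pos 22 'b': at 3
pos 23 'a': at 4
pos 24 'd': at 5
pos 25 'd': at 6  → match P1@[22:25]
pos 26 'b': at 3 (via fail)
pos 27 'b': at 3 (via fail)
pos 28 'd': at 0 (via fail)
pos 29 'a': at 1
pos 30 'a': at 2  → match P0@[29:30]
pos 31 'a': at 2 (via fail)  → match P0@[30:31]
pos 32 'a': at 2 (via fail)  → match P0@[31:32]
pos 33 'a': at 2 (via fail)  → match P0@[32:33]
pos 34 'c': at 0 (via fail)
pos 35 'c': at 0
pos 36 'd': at 0
pos 37 'c': at 0
pos 38 'd': at 0
pos 39 'c': at 0
pos 40 'a': at 1
pos 41 'b': at 3 (via fail)
pos 42 'a': at 4
pos 43 'd': at 5
pos 44 'd': at 6  → match P1@[41:44]
pos 45 'a': at 1 (via fail)
pos 46 'a': at 2  → match P0@[45:46]
pos 47 'b': at 3 (via fail)
pos 48 'a': at 4
pos 49 'a': at 2 (via fail)  → match P0@[48:49]
pos 50 'a': at 2 (via fail)  → match P0@[49:50]
pos 51 'a': at 2 (via fail)  → match P0@[50:51]
pos 52 'a': at 2 (via fail)  → match P0@[51:52]

Matches: [[5,1],[7,0],[8,0],[13,1],[19,1],[25,1],[30,0],[31,0],[32,0],[33,0],[44,1],[46,0],[49,0],[50,0],[51,0],[52,0]]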